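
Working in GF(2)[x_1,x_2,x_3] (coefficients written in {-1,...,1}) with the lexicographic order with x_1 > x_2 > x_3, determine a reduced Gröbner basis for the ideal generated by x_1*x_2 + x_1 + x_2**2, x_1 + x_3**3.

f_1 = x_1*x_2 + x_1 + x_2**2, LT = x_1*x_2.
f_2 = x_1 + x_3**3, LT = x_1.

S(f_1,f_2): lcm = x_1*x_2. S = x_1 + x_2**2 + x_2*x_3**3.
  leading term x_1: subtract (1)·f_2 from x_1 + x_2**2 + x_2*x_3**3 → x_2**2 + x_2*x_3**3 + x_3**3
  leading term x_2**2: no divisor's leading term divides it; move x_2**2 to the remainder.
  leading term x_2*x_3**3: no divisor's leading term divides it; move x_2*x_3**3 to the remainder.
  leading term x_3**3: no divisor's leading term divides it; move x_3**3 to the remainder.
  remainder x_2**2 + x_2*x_3**3 + x_3**3 ≠ 0; add g_3 = x_2**2 + x_2*x_3**3 + x_3**3 to the basis.

S(f_1,g_3): lcm = x_1*x_2**2. S = x_1*x_2*x_3**3 + x_1*x_2 + x_1*x_3**3 + x_2**3.
  leading term x_1*x_2*x_3**3: subtract (x_3**3)·f_1 from x_1*x_2*x_3**3 + x_1*x_2 + x_1*x_3**3 + x_2**3 → x_1*x_2 + x_2**3 + x_2**2*x_3**3
  leading term x_1*x_2: subtract (1)·f_1 from x_1*x_2 + x_2**3 + x_2**2*x_3**3 → x_1 + x_2**3 + x_2**2*x_3**3 + x_2**2
  leading term x_1: subtract (1)·f_2 from x_1 + x_2**3 + x_2**2*x_3**3 + x_2**2 → x_2**3 + x_2**2*x_3**3 + x_2**2 + x_3**3
  leading term x_2**3: subtract (x_2)·g_3 from x_2**3 + x_2**2*x_3**3 + x_2**2 + x_3**3 → x_2**2 + x_2*x_3**3 + x_3**3
  leading term x_2**2: subtract (1)·g_3 from x_2**2 + x_2*x_3**3 + x_3**3 → 0
  remainder 0.

S(f_2,g_3): leading monomials are coprime, so the S-polynomial reduces to 0 (Buchberger's first criterion).
Every S-polynomial of the final basis reduces to 0, so we have a Gröbner basis.
Inter-reduce: drop elements whose leading term is divisible by another's, tail-reduce, and make monic.

G = {x_1 + x_3**3, x_2**2 + x_2*x_3**3 + x_3**3}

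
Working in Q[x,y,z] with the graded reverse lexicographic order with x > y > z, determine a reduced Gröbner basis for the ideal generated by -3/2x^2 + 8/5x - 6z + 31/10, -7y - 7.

f_1 = -3/2x^2 + 8/5x - 6z + 31/10, LT = x^2.
f_2 = -7y - 7, LT = y.

The S-polynomials (S(f_1,f_2)) all reduce to 0 modulo the current basis, so we have a Gröbner basis.

G = {x^2 - 16/15x + 4z - 31/15, y + 1}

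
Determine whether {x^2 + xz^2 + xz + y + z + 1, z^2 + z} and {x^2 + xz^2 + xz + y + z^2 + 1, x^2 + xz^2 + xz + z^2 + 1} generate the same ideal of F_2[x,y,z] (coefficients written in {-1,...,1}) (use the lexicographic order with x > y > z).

No, the ideals differ.

Two ideals are equal iff their reduced Gröbner bases coincide (the reduced basis is unique for a fixed ordering).
Buchberger on the first generating set:
f_1 = x^2 + xz^2 + xz + y + z + 1, LT = x^2.
f_2 = z^2 + z, LT = z^2.

The S-polynomials (S(f_1,f_2)) all reduce to 0 modulo the current basis, so we have a Gröbner basis.
Inter-reduce: drop elements whose leading term is divisible by another's, tail-reduce, and make monic.
Reduced Gröbner basis: {x^2 + y + z + 1, z^2 + z}.

Buchberger on the second generating set:
h_1 = x^2 + xz^2 + xz + y + z^2 + 1, LT = x^2.
h_2 = x^2 + xz^2 + xz + z^2 + 1, LT = x^2.

S(h_1,h_2): lcm = x^2. S = y.
  reduce S modulo (h_1, h_2):
  remainder y ≠ 0; add k_3 = y to the basis.

The other S-polynomials (S(h_1,k_3), S(h_2,k_3)) all reduce to 0 modulo the current basis, so we have a Gröbner basis.
Inter-reduce: drop elements whose leading term is divisible by another's, tail-reduce, and make monic.
Reduced Gröbner basis: {x^2 + xz^2 + xz + z^2 + 1, y}.

These differ, so the ideals are not equal.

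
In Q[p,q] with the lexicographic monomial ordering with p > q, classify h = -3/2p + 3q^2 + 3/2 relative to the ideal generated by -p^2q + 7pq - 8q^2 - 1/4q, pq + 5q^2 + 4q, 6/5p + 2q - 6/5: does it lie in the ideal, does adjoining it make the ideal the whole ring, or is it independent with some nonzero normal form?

First compute the reduced Gröbner basis of I by Buchberger's algorithm.
f_1 = -p^2q + 7pq - 8q^2 - 1/4q, LT = p^2q.
f_2 = pq + 5q^2 + 4q, LT = pq.
f_3 = 6/5p + 2q - 6/5, LT = p.

S(f_1,f_2): lcm = p^2q. S = -5pq^2 - 11pq + 8q^2 + 1/4q.
  leading term pq^2: subtract (-5q)·f_2 from -5pq^2 - 11pq + 8q^2 + 1/4q → -11pq + 25q^3 + 28q^2 + 1/4q
  leading term pq: subtract (-11)·f_2 from -11pq + 25q^3 + 28q^2 + 1/4q → 25q^3 + 83q^2 + 177/4q
  leading term q^3: no divisor's leading term divides it; move 25q^3 to the remainder.
  leading term q^2: no divisor's leading term divides it; move 83q^2 to the remainder.
  leading term q: no divisor's leading term divides it; move 177/4q to the remainder.
  remainder 25q^3 + 83q^2 + 177/4q ≠ 0; add k_4 = 25q^3 + 83q^2 + 177/4q to the basis.

S(f_1,f_3): lcm = p^2q. S = -5/3pq^2 - 6pq + 8q^2 + 1/4q.
  leading term pq^2: subtract (-5/3q)·f_2 from -5/3pq^2 - 6pq + 8q^2 + 1/4q → -6pq + 25/3q^3 + 44/3q^2 + 1/4q
  leading term pq: subtract (-6)·f_2 from -6pq + 25/3q^3 + 44/3q^2 + 1/4q → 25/3q^3 + 134/3q^2 + 97/4q
  leading term q^3: subtract (1/3)·k_4 from 25/3q^3 + 134/3q^2 + 97/4q → 17q^2 + 19/2q
  leading term q^2: no divisor's leading term divides it; move 17q^2 to the remainder.
  leading term q: no divisor's leading term divides it; move 19/2q to the remainder.
  remainder 17q^2 + 19/2q ≠ 0; add k_5 = 17q^2 + 19/2q to the basis.

S(f_2,f_3): lcm = pq. S = 10/3q^2 + 5q.
  leading term q^2: subtract (10/51)·k_5 from 10/3q^2 + 5q → 160/51q
  leading term q: no divisor's leading term divides it; move 160/51q to the remainder.
  remainder 160/51q ≠ 0; add k_6 = 160/51q to the basis.

The other S-polynomials (S(f_1,k_4), S(f_2,k_4), S(f_3,k_4), S(f_1,k_5), S(f_2,k_5), S(f_3,k_5), S(k_4,k_5), S(f_1,k_6), S(f_2,k_6), S(f_3,k_6), S(k_4,k_6), S(k_5,k_6)) all reduce to 0 modulo the current basis, so we have a Gröbner basis.
Inter-reduce: drop elements whose leading term is divisible by another's, tail-reduce, and make monic.
Reduced Gröbner basis: {p - 1, q}.
Label its elements g_1 = p - 1, g_2 = q.

Reduce h = -3/2p + 3q^2 + 3/2 modulo G:
  leading term p: subtract (-3/2)·g_1 from -3/2p + 3q^2 + 3/2 → 3q^2
  leading term q^2: subtract (3q)·g_2 from 3q^2 → 0
  normal form = 0.
Since the normal form is 0, h ∈ I.

-3/2p + 3q^2 + 3/2 lies in I (it reduces to 0).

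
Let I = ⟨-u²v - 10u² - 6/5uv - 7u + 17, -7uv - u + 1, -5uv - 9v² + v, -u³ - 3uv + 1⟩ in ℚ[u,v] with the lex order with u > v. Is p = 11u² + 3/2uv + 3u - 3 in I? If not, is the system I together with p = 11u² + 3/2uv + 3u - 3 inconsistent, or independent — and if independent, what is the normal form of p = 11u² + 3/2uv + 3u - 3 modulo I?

First compute the reduced Gröbner basis of I by Buchberger's algorithm.
f_1 = -u²v - 10u² - 6/5uv - 7u + 17, LT = u²v.
f_2 = -7uv - u + 1, LT = uv.
f_3 = -5uv - 9v² + v, LT = uv.
f_4 = -u³ - 3uv + 1, LT = u³.

S(f_1,f_2): lcm = u²v. S = 69/7u² + 6/5uv + 50/7u - 17.
  leading term u²: no divisor's leading term divides it; move 69/7u² to the remainder.
  leading term uv: subtract (-6/35)·f_2 from 6/5uv + 50/7u - 17 → 244/35u - 589/35
  leading term u: no divisor's leading term divides it; move 244/35u to the remainder.
  leading term 1: no divisor's leading term divides it; move -589/35 to the remainder.
  remainder 69/7u² + 244/35u - 589/35 ≠ 0; add h_5 = 69/7u² + 244/35u - 589/35 to the basis.

S(f_1,f_3): lcm = u²v. S = 10u² - 9/5uv² + 7/5uv + 7u - 17.
  leading term u²: subtract (70/69)·h_5 from 10u² - 9/5uv² + 7/5uv + 7u - 17 → -9/5uv² + 7/5uv - 5/69u + 5/69
  leading term uv²: subtract (9/35v)·f_2 from -9/5uv² + 7/5uv - 5/69u + 5/69 → 58/35uv - 5/69u - 9/35v + 5/69
  leading term uv: subtract (-58/245)·f_2 from 58/35uv - 5/69u - 9/35v + 5/69 → -5227/16905u - 9/35v + 5227/16905
  leading term u: no divisor's leading term divides it; move -5227/16905u to the remainder.
  leading term v: no divisor's leading term divides it; move -9/35v to the remainder.
  leading term 1: no divisor's leading term divides it; move 5227/16905 to the remainder.
  remainder -5227/16905u - 9/35v + 5227/16905 ≠ 0; add h_6 = -5227/16905u - 9/35v + 5227/16905 to the basis.

S(f_1,f_4): lcm = u³v. S = 10u³ + 6/5u²v + 7u² - 3uv² - 17u + v.
  leading term u³: subtract (-10)·f_4 from 10u³ + 6/5u²v + 7u² - 3uv² - 17u + v → 6/5u²v + 7u² - 3uv² - 30uv - 17u + v + 10
  leading term u²v: subtract (-6/5)·f_1 from 6/5u²v + 7u² - 3uv² - 30uv - 17u + v + 10 → -5u² - 3uv² - 786/25uv - 127/5u + v + 152/5
  leading term u²: subtract (-35/69)·h_5 from -5u² - 3uv² - 786/25uv - 127/5u + v + 152/5 → -3uv² - 786/25uv - 7543/345u + v + 7543/345
  leading term uv²: subtract (3/7v)·f_2 from -3uv² - 786/25uv - 7543/345u + v + 7543/345 → -5427/175uv - 7543/345u + 4/7v + 7543/345
  leading term uv: subtract (5427/1225)·f_2 from -5427/175uv - 7543/345u + 4/7v + 7543/345 → -1473572/84525u + 4/7v + 1473572/84525
  leading term u: subtract (1473572/26135)·h_6 from -1473572/84525u + 4/7v + 1473572/84525 → 1969264/130675v
  leading term v: no divisor's leading term divides it; move 1969264/130675v to the remainder.
  remainder 1969264/130675v ≠ 0; add h_7 = 1969264/130675v to the basis.

The other S-polynomials (S(f_2,f_3), S(f_2,f_4), S(f_3,f_4), S(f_1,h_5), S(f_2,h_5), S(f_3,h_5), S(f_4,h_5), S(f_1,h_6), S(f_2,h_6), S(f_3,h_6), S(f_4,h_6), S(h_5,h_6), S(f_1,h_7), S(f_2,h_7), S(f_3,h_7), S(f_4,h_7), S(h_5,h_7), S(h_6,h_7)) all reduce to 0 modulo the current basis, so we have a Gröbner basis.
Inter-reduce: drop elements whose leading term is divisible by another's, tail-reduce, and make monic.
Reduced Gröbner basis: {u - 1, v}.
Label its elements g_1 = u - 1, g_2 = v.

Reduce p = 11u² + 3/2uv + 3u - 3 modulo G:
  leading term u²: subtract (11u)·g_1 from 11u² + 3/2uv + 3u - 3 → 3/2uv + 14u - 3
  leading term uv: subtract (3/2v)·g_1 from 3/2uv + 14u - 3 → 14u + 3/2v - 3
  leading term u: subtract (14)·g_1 from 14u + 3/2v - 3 → 3/2v + 11
  leading term v: subtract (3/2)·g_2 from 3/2v + 11 → 11
  leading term 1: no divisor's leading term divides it; move 11 to the remainder.
  normal form = 11.
The normal form is nonzero, so p ∉ I. Since p minus its normal form lies in I, I + (p) = I + (r) where r = 11; decide whether this ideal is the whole ring.
Here r = 11 is a nonzero constant, hence a unit: 1 ∈ I + (p), the Gröbner basis of I + (p) is {1}, and the enlarged system has no common solution — adjoining p is inconsistent.

Ideal membership is decidable via reduction modulo a Gröbner basis.

Adjoining 11u² + 3/2uv + 3u - 3 makes the ideal the whole ring: the system is inconsistent.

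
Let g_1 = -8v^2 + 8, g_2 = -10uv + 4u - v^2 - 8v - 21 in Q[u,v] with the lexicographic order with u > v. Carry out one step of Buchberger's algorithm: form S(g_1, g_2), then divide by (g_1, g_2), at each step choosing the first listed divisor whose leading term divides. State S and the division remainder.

S(g_1, g_2) = 2/5uv - u - 1/10v^3 - 4/5v^2 - 21/10v; remainder on division = -21/25u - 63/25v - 42/25.

lcm(LM(g_1), LM(g_2)) = uv^2.
S = (lcm/LT(g_1))·g_1 − (lcm/LT(g_2))·g_2 = 2/5uv - u - 1/10v^3 - 4/5v^2 - 21/10v.
Reduce S modulo (g_1, g_2) in that order:
  leading term uv: subtract (-1/25)·g_2 from 2/5uv - u - 1/10v^3 - 4/5v^2 - 21/10v → -21/25u - 1/10v^3 - 21/25v^2 - 121/50v - 21/25
  leading term u: no divisor's leading term divides it; move -21/25u to the remainder.
  leading term v^3: subtract (1/80v)·g_1 from -1/10v^3 - 21/25v^2 - 121/50v - 21/25 → -21/25v^2 - 63/25v - 21/25
  leading term v^2: subtract (21/200)·g_1 from -21/25v^2 - 63/25v - 21/25 → -63/25v - 42/25
  leading term v: no divisor's leading term divides it; move -63/25v to the remainder.
  leading term 1: no divisor's leading term divides it; move -42/25 to the remainder.
The remainder -21/25u - 63/25v - 42/25 is nonzero, so it would be added as the next basis element.
An S-polynomial is built so that the two leading terms cancel; whether anything survives reduction is exactly the Gröbner-basis criterion.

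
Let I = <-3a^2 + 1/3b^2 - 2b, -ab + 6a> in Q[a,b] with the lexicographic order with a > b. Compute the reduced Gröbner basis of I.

This is the nonlinear analogue of row-reducing a linear system.

f_1 = -3a^2 + 1/3b^2 - 2b, LT = a^2.
f_2 = -ab + 6a, LT = ab.

S(f_1,f_2): lcm = a^2b. S = 6a^2 - 1/9b^3 + 2/3b^2.
  leading term a^2: subtract (-2)·f_1 from 6a^2 - 1/9b^3 + 2/3b^2 → -1/9b^3 + 4/3b^2 - 4b
  leading term b^3: no divisor's leading term divides it; move -1/9b^3 to the remainder.
  leading term b^2: no divisor's leading term divides it; move 4/3b^2 to the remainder.
  leading term b: no divisor's leading term divides it; move -4b to the remainder.
  remainder -1/9b^3 + 4/3b^2 - 4b ≠ 0; add g_3 = -1/9b^3 + 4/3b^2 - 4b to the basis.

S(f_1,g_3): leading monomials are coprime, so the S-polynomial reduces to 0 (Buchberger's first criterion).
S(f_2,g_3): lcm = ab^3. S = 6ab^2 - 36ab.
  leading term ab^2: subtract (-6b)·f_2 from 6ab^2 - 36ab → 0
  remainder 0.

Every S-polynomial of the final basis reduces to 0, so we have a Gröbner basis.

G = {a^2 - 1/9b^2 + 2/3b, ab - 6a, b^3 - 12b^2 + 36b}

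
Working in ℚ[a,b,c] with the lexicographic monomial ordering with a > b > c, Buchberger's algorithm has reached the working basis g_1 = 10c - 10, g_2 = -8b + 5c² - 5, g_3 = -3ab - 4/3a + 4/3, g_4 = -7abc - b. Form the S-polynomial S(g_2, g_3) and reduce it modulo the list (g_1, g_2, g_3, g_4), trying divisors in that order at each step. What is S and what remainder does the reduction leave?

lcm(LM(g_2), LM(g_3)) = ab.
S = (lcm/LT(g_2))·g_2 − (lcm/LT(g_3))·g_3 = -⅝ac² + 13/72a + 4/9.
Reduce S modulo (g_1, g_2, g_3, g_4) in that order:
  leading term ac²: subtract (-1/16ac)·g_1 from -⅝ac² + 13/72a + 4/9 → -⅝ac + 13/72a + 4/9
  leading term ac: subtract (-1/16a)·g_1 from -⅝ac + 13/72a + 4/9 → -4/9a + 4/9
  leading term a: no divisor's leading term divides it; move -4/9a to the remainder.
  leading term 1: no divisor's leading term divides it; move 4/9 to the remainder.
The remainder -4/9a + 4/9 is nonzero, so it would be added as the next basis element.

S(g_2, g_3) = -⅝ac² + 13/72a + 4/9; remainder on division = -4/9a + 4/9.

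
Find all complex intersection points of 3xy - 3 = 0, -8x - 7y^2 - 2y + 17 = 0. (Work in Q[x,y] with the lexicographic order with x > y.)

{(1, 1), (9/16 + sqrt(305)/16, -9/14 + sqrt(305)/14), (9/16 - sqrt(305)/16, -sqrt(305)/14 - 9/14)}

Compute a lex Gröbner basis by Buchberger's algorithm.
f_1 = 3xy - 3, LT = xy.
f_2 = -8x - 7y^2 - 2y + 17, LT = x.

S(f_1,f_2): lcm = xy. S = -7/8y^3 - 1/4y^2 + 17/8y - 1.
  leading term y^3: no divisor's leading term divides it; move -7/8y^3 to the remainder.
  leading term y^2: no divisor's leading term divides it; move -1/4y^2 to the remainder.
  leading term y: no divisor's leading term divides it; move 17/8y to the remainder.
  leading term 1: no divisor's leading term divides it; move -1 to the remainder.
  remainder -7/8y^3 - 1/4y^2 + 17/8y - 1 ≠ 0; add h_3 = -7/8y^3 - 1/4y^2 + 17/8y - 1 to the basis.

The other S-polynomials (S(f_1,h_3), S(f_2,h_3)) all reduce to 0 modulo the current basis, so we have a Gröbner basis.
Inter-reduce: drop elements whose leading term is divisible by another's, tail-reduce, and make monic.
Reduced Gröbner basis: {x + 7/8y^2 + 1/4y - 17/8, y^3 + 2/7y^2 - 17/7y + 8/7}.

A lex Gröbner basis eliminates variables successively. Here y^3 + 2/7y^2 - 17/7y + 8/7 depends only on y, with roots {1, -9/14 + sqrt(305)/14, -sqrt(305)/14 - 9/14}; lifting each root through the earlier basis elements recovers the full solutions.
  y = 1: the earlier basis element becomes x - 1 = 0, giving x = 1 — point (1, 1).
  y = -9/14 + sqrt(305)/14: the earlier basis element becomes x - sqrt(305)/16 - 9/16 = 0, giving x = 9/16 + sqrt(305)/16 — point (9/16 + sqrt(305)/16, -9/14 + sqrt(305)/14).
  y = -sqrt(305)/14 - 9/14: the earlier basis element becomes x - 9/16 + sqrt(305)/16 = 0, giving x = 9/16 - sqrt(305)/16 — point (9/16 - sqrt(305)/16, -sqrt(305)/14 - 9/14).
Substituting each solution back into the original system confirms all equations vanish.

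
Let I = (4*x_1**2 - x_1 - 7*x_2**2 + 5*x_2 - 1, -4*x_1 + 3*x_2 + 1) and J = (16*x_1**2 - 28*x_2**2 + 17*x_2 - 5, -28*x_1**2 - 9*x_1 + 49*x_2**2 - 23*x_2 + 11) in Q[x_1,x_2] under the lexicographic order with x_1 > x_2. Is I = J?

Yes, the ideals are equal.

Equality of ideals is decidable: compute both reduced Gröbner bases (unique for the ordering) and check whether they agree.
Buchberger on the first generating set:
f_1 = 4*x_1**2 - x_1 - 7*x_2**2 + 5*x_2 - 1, LT = x_1**2.
f_2 = -4*x_1 + 3*x_2 + 1, LT = x_1.

S(f_1,f_2): lcm = x_1**2. S = 3/4*x_1*x_2 - 7/4*x_2**2 + 5/4*x_2 - 1/4.
  reduce S modulo (f_1, f_2):
  remainder -19/16*x_2**2 + 23/16*x_2 - 1/4 ≠ 0; add g_3 = -19/16*x_2**2 + 23/16*x_2 - 1/4 to the basis.

The other S-polynomials (S(f_1,g_3), S(f_2,g_3)) all reduce to 0 modulo the current basis, so we have a Gröbner basis.
Inter-reduce: drop elements whose leading term is divisible by another's, tail-reduce, and make monic.
Reduced Gröbner basis: {x_1 - 3/4*x_2 - 1/4, x_2**2 - 23/19*x_2 + 4/19}.

Buchberger on the second generating set:
h_1 = 16*x_1**2 - 28*x_2**2 + 17*x_2 - 5, LT = x_1**2.
h_2 = -28*x_1**2 - 9*x_1 + 49*x_2**2 - 23*x_2 + 11, LT = x_1**2.

S(h_1,h_2): lcm = x_1**2. S = -9/28*x_1 + 27/112*x_2 + 9/112.
  reduce S modulo (h_1, h_2):
  remainder -9/28*x_1 + 27/112*x_2 + 9/112 ≠ 0; add k_3 = -9/28*x_1 + 27/112*x_2 + 9/112 to the basis.

S(h_1,k_3): lcm = x_1**2. S = 3/4*x_1*x_2 + 1/4*x_1 - 7/4*x_2**2 + 17/16*x_2 - 5/16.
  reduce S modulo (h_1, h_2, k_3):
  remainder -19/16*x_2**2 + 23/16*x_2 - 1/4 ≠ 0; add k_4 = -19/16*x_2**2 + 23/16*x_2 - 1/4 to the basis.

The other S-polynomials (S(h_2,k_3), S(h_1,k_4), S(h_2,k_4), S(k_3,k_4)) all reduce to 0 modulo the current basis, so we have a Gröbner basis.
Inter-reduce: drop elements whose leading term is divisible by another's, tail-reduce, and make monic.
Reduced Gröbner basis: {x_1 - 3/4*x_2 - 1/4, x_2**2 - 23/19*x_2 + 4/19}.

The two bases agree; hence the ideals are identical.
The choice of monomial ordering does not affect the verdict — as long as both bases are computed under the same ordering, their equality decides ideal equality.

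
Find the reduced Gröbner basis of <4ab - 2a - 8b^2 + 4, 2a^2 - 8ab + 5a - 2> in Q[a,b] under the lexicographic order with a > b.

G = {a + 8b^3 - 14b^2 - 2b + 6, b^4 - 9/4b^3 + 7/8b^2 + 7/8b - 1/2}

f_1 = 4ab - 2a - 8b^2 + 4, LT = ab.
f_2 = 2a^2 - 8ab + 5a - 2, LT = a^2.

S(f_1,f_2): lcm = a^2b. S = -1/2a^2 + 2ab^2 - 5/2ab + a + b.
  reduce S modulo (f_1, f_2):
  remainder 1/2a + 4b^3 - 7b^2 - b + 3 ≠ 0; add g_3 = 1/2a + 4b^3 - 7b^2 - b + 3 to the basis.

S(f_1,g_3): lcm = ab. S = -1/2a - 8b^4 + 14b^3 - 6b + 1.
  reduce S modulo (f_1, f_2, g_3):
  remainder -8b^4 + 18b^3 - 7b^2 - 7b + 4 ≠ 0; add g_4 = -8b^4 + 18b^3 - 7b^2 - 7b + 4 to the basis.

The other S-polynomials (S(f_2,g_3), S(f_1,g_4), S(f_2,g_4), S(g_3,g_4)) all reduce to 0 modulo the current basis, so we have a Gröbner basis.
Inter-reduce: drop elements whose leading term is divisible by another's, tail-reduce, and make monic.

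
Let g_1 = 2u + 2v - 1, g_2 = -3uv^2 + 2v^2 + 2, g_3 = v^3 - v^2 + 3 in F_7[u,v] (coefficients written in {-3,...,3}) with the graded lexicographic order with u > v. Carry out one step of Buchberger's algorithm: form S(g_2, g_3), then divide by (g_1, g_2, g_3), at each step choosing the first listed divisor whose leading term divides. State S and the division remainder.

S(g_2, g_3) = uv^2 - 3v^3 - 3u - 3v; remainder on division = 0.

lcm(LM(g_2), LM(g_3)) = uv^3.
S = (lcm/LT(g_2))·g_2 − (lcm/LT(g_3))·g_3 = uv^2 - 3v^3 - 3u - 3v.
Reduce S modulo (g_1, g_2, g_3) in that order:
  leading term uv^2: subtract (-3v^2)·g_1 from uv^2 - 3v^3 - 3u - 3v → 3v^3 - 3v^2 - 3u - 3v
  leading term v^3: subtract (3)·g_3 from 3v^3 - 3v^2 - 3u - 3v → -3u - 3v - 2
  leading term u: subtract (2)·g_1 from -3u - 3v - 2 → 0
The remainder is 0, so this S-polynomial contributes no new basis element.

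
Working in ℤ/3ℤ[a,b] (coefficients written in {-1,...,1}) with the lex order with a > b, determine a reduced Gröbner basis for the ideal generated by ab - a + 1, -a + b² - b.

f_1 = ab - a + 1, LT = ab.
f_2 = -a + b² - b, LT = a.

S(f_1,f_2): lcm = ab. S = -a + b³ - b² + 1.
  leading term a: subtract (1)·f_2 from -a + b³ - b² + 1 → b³ + b² + b + 1
  leading term b³: no divisor's leading term divides it; move b³ to the remainder.
  leading term b²: no divisor's leading term divides it; move b² to the remainder.
  leading term b: no divisor's leading term divides it; move b to the remainder.
  leading term 1: no divisor's leading term divides it; move 1 to the remainder.
  remainder b³ + b² + b + 1 ≠ 0; add g_3 = b³ + b² + b + 1 to the basis.

The other S-polynomials (S(f_1,g_3), S(f_2,g_3)) all reduce to 0 modulo the current basis, so we have a Gröbner basis.
Inter-reduce: drop elements whose leading term is divisible by another's, tail-reduce, and make monic.

G = {a - b² + b, b³ + b² + b + 1}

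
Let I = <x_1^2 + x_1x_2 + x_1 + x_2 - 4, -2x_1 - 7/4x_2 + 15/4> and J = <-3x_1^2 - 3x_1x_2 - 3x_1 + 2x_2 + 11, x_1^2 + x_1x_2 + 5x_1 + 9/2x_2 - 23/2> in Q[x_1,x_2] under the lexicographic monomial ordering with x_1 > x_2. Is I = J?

No, the ideals differ.

Two ideals are equal iff their reduced Gröbner bases coincide (the reduced basis is unique for a fixed ordering).
Buchberger on the first generating set:
f_1 = x_1^2 + x_1x_2 + x_1 + x_2 - 4, LT = x_1^2.
f_2 = -2x_1 - 7/4x_2 + 15/4, LT = x_1.

S(f_1,f_2): lcm = x_1^2. S = 1/8x_1x_2 + 23/8x_1 + x_2 - 4.
  leading term x_1x_2: subtract (-1/16x_2)·f_2 from 1/8x_1x_2 + 23/8x_1 + x_2 - 4 → 23/8x_1 - 7/64x_2^2 + 79/64x_2 - 4
  leading term x_1: subtract (-23/16)·f_2 from 23/8x_1 - 7/64x_2^2 + 79/64x_2 - 4 → -7/64x_2^2 - 41/32x_2 + 89/64
  leading term x_2^2: no divisor's leading term divides it; move -7/64x_2^2 to the remainder.
  leading term x_2: no divisor's leading term divides it; move -41/32x_2 to the remainder.
  leading term 1: no divisor's leading term divides it; move 89/64 to the remainder.
  remainder -7/64x_2^2 - 41/32x_2 + 89/64 ≠ 0; add g_3 = -7/64x_2^2 - 41/32x_2 + 89/64 to the basis.

S(f_1,g_3): leading monomials are coprime, so the S-polynomial reduces to 0 (Buchberger's first criterion).
S(f_2,g_3): leading monomials are coprime, so the S-polynomial reduces to 0 (Buchberger's first criterion).
Every S-polynomial of the final basis reduces to 0, so we have a Gröbner basis.
Inter-reduce: drop elements whose leading term is divisible by another's, tail-reduce, and make monic.
Reduced Gröbner basis: {x_1 + 7/8x_2 - 15/8, x_2^2 + 82/7x_2 - 89/7}.

Buchberger on the second generating set:
h_1 = -3x_1^2 - 3x_1x_2 - 3x_1 + 2x_2 + 11, LT = x_1^2.
h_2 = x_1^2 + x_1x_2 + 5x_1 + 9/2x_2 - 23/2, LT = x_1^2.

S(h_1,h_2): lcm = x_1^2. S = -4x_1 - 31/6x_2 + 47/6.
  leading term x_1: no divisor's leading term divides it; move -4x_1 to the remainder.
  leading term x_2: no divisor's leading term divides it; move -31/6x_2 to the remainder.
  leading term 1: no divisor's leading term divides it; move 47/6 to the remainder.
  remainder -4x_1 - 31/6x_2 + 47/6 ≠ 0; add k_3 = -4x_1 - 31/6x_2 + 47/6 to the basis.

S(h_1,k_3): lcm = x_1^2. S = -7/24x_1x_2 + 71/24x_1 - 2/3x_2 - 11/3.
  leading term x_1x_2: subtract (7/96x_2)·k_3 from -7/24x_1x_2 + 71/24x_1 - 2/3x_2 - 11/3 → 71/24x_1 + 217/576x_2^2 - 713/576x_2 - 11/3
  leading term x_1: subtract (-71/96)·k_3 from 71/24x_1 + 217/576x_2^2 - 713/576x_2 - 11/3 → 217/576x_2^2 - 1457/288x_2 + 1225/576
  leading term x_2^2: no divisor's leading term divides it; move 217/576x_2^2 to the remainder.
  leading term x_2: no divisor's leading term divides it; move -1457/288x_2 to the remainder.
  leading term 1: no divisor's leading term divides it; move 1225/576 to the remainder.
  remainder 217/576x_2^2 - 1457/288x_2 + 1225/576 ≠ 0; add k_4 = 217/576x_2^2 - 1457/288x_2 + 1225/576 to the basis.

S(h_2,k_3): lcm = x_1^2. S = -7/24x_1x_2 + 167/24x_1 + 9/2x_2 - 23/2.
  leading term x_1x_2: subtract (7/96x_2)·k_3 from -7/24x_1x_2 + 167/24x_1 + 9/2x_2 - 23/2 → 167/24x_1 + 217/576x_2^2 + 2263/576x_2 - 23/2
  leading term x_1: subtract (-167/96)·k_3 from 167/24x_1 + 217/576x_2^2 + 2263/576x_2 - 23/2 → 217/576x_2^2 - 1457/288x_2 + 1225/576
  leading term x_2^2: subtract (1)·k_4 from 217/576x_2^2 - 1457/288x_2 + 1225/576 → 0
  remainder 0.

S(h_1,k_4): leading monomials are coprime, so the S-polynomial reduces to 0 (Buchberger's first criterion).
S(h_2,k_4): leading monomials are coprime, so the S-polynomial reduces to 0 (Buchberger's first criterion).
S(k_3,k_4): leading monomials are coprime, so the S-polynomial reduces to 0 (Buchberger's first criterion).
Every S-polynomial of the final basis reduces to 0, so we have a Gröbner basis.
Inter-reduce: drop elements whose leading term is divisible by another's, tail-reduce, and make monic.
Reduced Gröbner basis: {x_1 + 31/24x_2 - 47/24, x_2^2 - 94/7x_2 + 175/31}.

Since the reduced bases disagree, the two ideals are not the same.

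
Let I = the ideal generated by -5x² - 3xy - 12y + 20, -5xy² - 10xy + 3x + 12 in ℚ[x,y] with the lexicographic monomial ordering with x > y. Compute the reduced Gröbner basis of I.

G = {x + y³ + ⅓y² - 10/3y + 1, y⁵ + 7/3y⁴ - 49/15y³ - 88/15y² + 4y + 9/5}

f_1 = -5x² - 3xy - 12y + 20, LT = x².
f_2 = -5xy² - 10xy + 3x + 12, LT = xy².

S(f_1,f_2): lcm = x²y². S = -2x²y + ⅗x² + ⅗xy³ + 12/5x + 12/5y³ - 4y².
  leading term x²y: subtract (⅖y)·f_1 from -2x²y + ⅗x² + ⅗xy³ + 12/5x + 12/5y³ - 4y² → ⅗x² + ⅗xy³ + 6/5xy² + 12/5x + 12/5y³ + ⅘y² - 8y
  leading term x²: subtract (-3/25)·f_1 from ⅗x² + ⅗xy³ + 6/5xy² + 12/5x + 12/5y³ + ⅘y² - 8y → ⅗xy³ + 6/5xy² - 9/25xy + 12/5x + 12/5y³ + ⅘y² - 236/25y + 12/5
  leading term xy³: subtract (-3/25y)·f_2 from ⅗xy³ + 6/5xy² - 9/25xy + 12/5x + 12/5y³ + ⅘y² - 236/25y + 12/5 → 12/5x + 12/5y³ + ⅘y² - 8y + 12/5
  leading term x: no divisor's leading term divides it; move 12/5x to the remainder.
  leading term y³: no divisor's leading term divides it; move 12/5y³ to the remainder.
  leading term y²: no divisor's leading term divides it; move ⅘y² to the remainder.
  leading term y: no divisor's leading term divides it; move -8y to the remainder.
  leading term 1: no divisor's leading term divides it; move 12/5 to the remainder.
  remainder 12/5x + 12/5y³ + ⅘y² - 8y + 12/5 ≠ 0; add g_3 = 12/5x + 12/5y³ + ⅘y² - 8y + 12/5 to the basis.

S(f_1,g_3): lcm = x². S = -xy³ - ⅓xy² + 59/15xy - x + 12/5y - 4.
  leading term xy³: subtract (⅕y)·f_2 from -xy³ - ⅓xy² + 59/15xy - x + 12/5y - 4 → 5/3xy² + 10/3xy - x - 4
  leading term xy²: subtract (-⅓)·f_2 from 5/3xy² + 10/3xy - x - 4 → 0
  remainder 0.

S(f_2,g_3): lcm = xy². S = 2xy - ⅗x - y⁵ - ⅓y⁴ + 10/3y³ - y² - 12/5.
  leading term xy: subtract (⅚y)·g_3 from 2xy - ⅗x - y⁵ - ⅓y⁴ + 10/3y³ - y² - 12/5 → -⅗x - y⁵ - 7/3y⁴ + 8/3y³ + 17/3y² - 2y - 12/5
  leading term x: subtract (-¼)·g_3 from -⅗x - y⁵ - 7/3y⁴ + 8/3y³ + 17/3y² - 2y - 12/5 → -y⁵ - 7/3y⁴ + 49/15y³ + 88/15y² - 4y - 9/5
  leading term y⁵: no divisor's leading term divides it; move -y⁵ to the remainder.
  leading term y⁴: no divisor's leading term divides it; move -7/3y⁴ to the remainder.
  leading term y³: no divisor's leading term divides it; move 49/15y³ to the remainder.
  leading term y²: no divisor's leading term divides it; move 88/15y² to the remainder.
  leading term y: no divisor's leading term divides it; move -4y to the remainder.
  leading term 1: no divisor's leading term divides it; move -9/5 to the remainder.
  remainder -y⁵ - 7/3y⁴ + 49/15y³ + 88/15y² - 4y - 9/5 ≠ 0; add g_4 = -y⁵ - 7/3y⁴ + 49/15y³ + 88/15y² - 4y - 9/5 to the basis.

S(f_1,g_4): leading monomials are coprime, so the S-polynomial reduces to 0 (Buchberger's first criterion).
S(f_2,g_4): lcm = xy⁵. S = -⅓xy⁴ + 8/3xy³ + 88/15xy² - 4xy - 9/5x - 12/5y³.
  leading term xy⁴: subtract (1/15y²)·f_2 from -⅓xy⁴ + 8/3xy³ + 88/15xy² - 4xy - 9/5x - 12/5y³ → 10/3xy³ + 17/3xy² - 4xy - 9/5x - 12/5y³ - ⅘y²
  leading term xy³: subtract (-⅔y)·f_2 from 10/3xy³ + 17/3xy² - 4xy - 9/5x - 12/5y³ - ⅘y² → -xy² - 2xy - 9/5x - 12/5y³ - ⅘y² + 8y
  leading term xy²: subtract (⅕)·f_2 from -xy² - 2xy - 9/5x - 12/5y³ - ⅘y² + 8y → -12/5x - 12/5y³ - ⅘y² + 8y - 12/5
  leading term x: subtract (-1)·g_3 from -12/5x - 12/5y³ - ⅘y² + 8y - 12/5 → 0
  remainder 0.

S(g_3,g_4): leading monomials are coprime, so the S-polynomial reduces to 0 (Buchberger's first criterion).
Every S-polynomial of the final basis reduces to 0, so we have a Gröbner basis.
Inter-reduce: drop elements whose leading term is divisible by another's, tail-reduce, and make monic.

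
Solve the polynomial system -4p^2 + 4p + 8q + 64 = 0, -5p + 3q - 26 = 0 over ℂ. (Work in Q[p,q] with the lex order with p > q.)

Compute a lex Gröbner basis by Buchberger's algorithm.
f_1 = -4p^2 + 4p + 8q + 64, LT = p^2.
f_2 = -5p + 3q - 26, LT = p.

S(f_1,f_2): lcm = p^2. S = 3/5pq - 31/5p - 2q - 16.
  leading term pq: subtract (-3/25q)·f_2 from 3/5pq - 31/5p - 2q - 16 → -31/5p + 9/25q^2 - 128/25q - 16
  leading term p: subtract (31/25)·f_2 from -31/5p + 9/25q^2 - 128/25q - 16 → 9/25q^2 - 221/25q + 406/25
  leading term q^2: no divisor's leading term divides it; move 9/25q^2 to the remainder.
  leading term q: no divisor's leading term divides it; move -221/25q to the remainder.
  leading term 1: no divisor's leading term divides it; move 406/25 to the remainder.
  remainder 9/25q^2 - 221/25q + 406/25 ≠ 0; add h_3 = 9/25q^2 - 221/25q + 406/25 to the basis.

The other S-polynomials (S(f_1,h_3), S(f_2,h_3)) all reduce to 0 modulo the current basis, so we have a Gröbner basis.
Inter-reduce: drop elements whose leading term is divisible by another's, tail-reduce, and make monic.
Reduced Gröbner basis: {p - 3/5q + 26/5, q^2 - 221/9q + 406/9}.

A lex Gröbner basis eliminates variables successively. Here q^2 - 221/9q + 406/9 depends only on q, with roots {2, 203/9}; lifting each root through the earlier basis elements recovers the full solutions.
  q = 2: the earlier basis element becomes p + 4 = 0, giving p = -4 — point (-4, 2).
  q = 203/9: the earlier basis element becomes p - 25/3 = 0, giving p = 25/3 — point (25/3, 203/9).

{(-4, 2), (25/3, 203/9)}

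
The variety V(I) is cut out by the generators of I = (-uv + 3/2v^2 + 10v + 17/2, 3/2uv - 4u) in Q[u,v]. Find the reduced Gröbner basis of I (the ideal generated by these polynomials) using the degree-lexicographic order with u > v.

G = {u^2 - 275/16u, uv - 8/3u, v^2 - 16/9u + 20/3v + 17/3}

f_1 = -uv + 3/2v^2 + 10v + 17/2, LT = uv.
f_2 = 3/2uv - 4u, LT = uv.

S(f_1,f_2): lcm = uv. S = -3/2v^2 + 8/3u - 10v - 17/2.
  leading term v^2: no divisor's leading term divides it; move -3/2v^2 to the remainder.
  leading term u: no divisor's leading term divides it; move 8/3u to the remainder.
  leading term v: no divisor's leading term divides it; move -10v to the remainder.
  leading term 1: no divisor's leading term divides it; move -17/2 to the remainder.
  remainder -3/2v^2 + 8/3u - 10v - 17/2 ≠ 0; add g_3 = -3/2v^2 + 8/3u - 10v - 17/2 to the basis.

S(f_1,g_3): lcm = uv^2. S = -3/2v^3 + 16/9u^2 - 20/3uv - 10v^2 - 17/3u - 17/2v.
  leading term v^3: subtract (v)·g_3 from -3/2v^3 + 16/9u^2 - 20/3uv - 10v^2 - 17/3u - 17/2v → 16/9u^2 - 28/3uv - 17/3u
  leading term u^2: no divisor's leading term divides it; move 16/9u^2 to the remainder.
  leading term uv: subtract (28/3)·f_1 from -28/3uv - 17/3u → -14v^2 - 17/3u - 280/3v - 238/3
  leading term v^2: subtract (28/3)·g_3 from -14v^2 - 17/3u - 280/3v - 238/3 → -275/9u
  leading term u: no divisor's leading term divides it; move -275/9u to the remainder.
  remainder 16/9u^2 - 275/9u ≠ 0; add g_4 = 16/9u^2 - 275/9u to the basis.

The other S-polynomials (S(f_2,g_3), S(f_1,g_4), S(f_2,g_4), S(g_3,g_4)) all reduce to 0 modulo the current basis, so we have a Gröbner basis.
Inter-reduce: drop elements whose leading term is divisible by another's, tail-reduce, and make monic.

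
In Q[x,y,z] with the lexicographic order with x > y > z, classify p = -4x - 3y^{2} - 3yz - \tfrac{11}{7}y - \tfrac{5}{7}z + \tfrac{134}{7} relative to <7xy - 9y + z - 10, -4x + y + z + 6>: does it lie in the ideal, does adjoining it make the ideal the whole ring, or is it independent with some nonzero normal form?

First compute the reduced Gröbner basis of I by Buchberger's algorithm.
f_1 = 7xy - 9y + z - 10, LT = xy.
f_2 = -4x + y + z + 6, LT = x.

S(f_1,f_2): lcm = xy. S = \tfrac{1}{4}y^{2} + \tfrac{1}{4}yz + \tfrac{3}{14}y + \tfrac{1}{7}z - \tfrac{10}{7}.
  reduce S modulo (f_1, f_2):
  remainder \tfrac{1}{4}y^{2} + \tfrac{1}{4}yz + \tfrac{3}{14}y + \tfrac{1}{7}z - \tfrac{10}{7} ≠ 0; add h_3 = \tfrac{1}{4}y^{2} + \tfrac{1}{4}yz + \tfrac{3}{14}y + \tfrac{1}{7}z - \tfrac{10}{7} to the basis.

The other S-polynomials (S(f_1,h_3), S(f_2,h_3)) all reduce to 0 modulo the current basis, so we have a Gröbner basis.
Inter-reduce: drop elements whose leading term is divisible by another's, tail-reduce, and make monic.
Reduced Gröbner basis: {x - \tfrac{1}{4}y - \tfrac{1}{4}z - \tfrac{3}{2}, y^{2} + yz + \tfrac{6}{7}y + \tfrac{4}{7}z - \tfrac{40}{7}}.
Label its elements g_1 = x - \tfrac{1}{4}y - \tfrac{1}{4}z - \tfrac{3}{2}, g_2 = y^{2} + yz + \tfrac{6}{7}y + \tfrac{4}{7}z - \tfrac{40}{7}.

Reduce p = -4x - 3y^{2} - 3yz - \tfrac{11}{7}y - \tfrac{5}{7}z + \tfrac{134}{7} modulo G:
  leading term x: subtract (-4)·g_1 from -4x - 3y^{2} - 3yz - \tfrac{11}{7}y - \tfrac{5}{7}z + \tfrac{134}{7} → -3y^{2} - 3yz - \tfrac{18}{7}y - \tfrac{12}{7}z + \tfrac{92}{7}
  leading term y^{2}: subtract (-3)·g_2 from -3y^{2} - 3yz - \tfrac{18}{7}y - \tfrac{12}{7}z + \tfrac{92}{7} → -4
  leading term 1: no divisor's leading term divides it; move -4 to the remainder.
  normal form = -4.
The normal form is nonzero, so p ∉ I. Since p minus its normal form lies in I, I + (p) = I + (r) where r = -4; decide whether this ideal is the whole ring.
Here r = -4 is a nonzero constant, hence a unit: 1 ∈ I + (p), the Gröbner basis of I + (p) is {1}, and the enlarged system has no common solution — adjoining p is inconsistent.

Adjoining -4x - 3y^{2} - 3yz - \tfrac{11}{7}y - \tfrac{5}{7}z + \tfrac{134}{7} makes the ideal the whole ring: the system is inconsistent.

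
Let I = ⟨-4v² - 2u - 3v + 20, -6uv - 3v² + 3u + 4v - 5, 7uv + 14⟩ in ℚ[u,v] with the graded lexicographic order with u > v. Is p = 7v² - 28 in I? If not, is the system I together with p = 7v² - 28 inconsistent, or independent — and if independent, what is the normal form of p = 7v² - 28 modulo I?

First compute the reduced Gröbner basis of I by Buchberger's algorithm.
f_1 = -4v² - 2u - 3v + 20, LT = v².
f_2 = -6uv - 3v² + 3u + 4v - 5, LT = uv.
f_3 = 7uv + 14, LT = uv.

S(f_1,f_2): lcm = uv². S = -½v³ + ½u² + 5/4uv + ⅔v² - 5u - ⅚v.
  leading term v³: subtract (⅛v)·f_1 from -½v³ + ½u² + 5/4uv + ⅔v² - 5u - ⅚v → ½u² + 3/2uv + 25/24v² - 5u - 10/3v
  leading term u²: no divisor's leading term divides it; move ½u² to the remainder.
  leading term uv: subtract (-¼)·f_2 from 3/2uv + 25/24v² - 5u - 10/3v → 7/24v² - 17/4u - 7/3v - 5/4
  leading term v²: subtract (-7/96)·f_1 from 7/24v² - 17/4u - 7/3v - 5/4 → -211/48u - 245/96v + 5/24
  leading term u: no divisor's leading term divides it; move -211/48u to the remainder.
  leading term v: no divisor's leading term divides it; move -245/96v to the remainder.
  leading term 1: no divisor's leading term divides it; move 5/24 to the remainder.
  remainder ½u² - 211/48u - 245/96v + 5/24 ≠ 0; add h_4 = ½u² - 211/48u - 245/96v + 5/24 to the basis.

S(f_1,f_3): lcm = uv². S = ½u² + ¾uv - 5u - 2v.
  leading term u²: subtract (1)·h_4 from ½u² + ¾uv - 5u - 2v → ¾uv - 29/48u + 53/96v - 5/24
  leading term uv: subtract (-⅛)·f_2 from ¾uv - 29/48u + 53/96v - 5/24 → -⅜v² - 11/48u + 101/96v - ⅚
  leading term v²: subtract (3/32)·f_1 from -⅜v² - 11/48u + 101/96v - ⅚ → -1/24u + 4/3v - 65/24
  leading term u: no divisor's leading term divides it; move -1/24u to the remainder.
  leading term v: no divisor's leading term divides it; move 4/3v to the remainder.
  leading term 1: no divisor's leading term divides it; move -65/24 to the remainder.
  remainder -1/24u + 4/3v - 65/24 ≠ 0; add h_5 = -1/24u + 4/3v - 65/24 to the basis.

S(f_2,f_3): lcm = uv. S = ½v² - ½u - ⅔v - 7/6.
  leading term v²: subtract (-⅛)·f_1 from ½v² - ½u - ⅔v - 7/6 → -¾u - 25/24v + 4/3
  leading term u: subtract (18)·h_5 from -¾u - 25/24v + 4/3 → -601/24v + 601/12
  leading term v: no divisor's leading term divides it; move -601/24v to the remainder.
  leading term 1: no divisor's leading term divides it; move 601/12 to the remainder.
  remainder -601/24v + 601/12 ≠ 0; add h_6 = -601/24v + 601/12 to the basis.

S(f_1,h_4): leading monomials are coprime, so the S-polynomial reduces to 0 (Buchberger's first criterion).
S(f_2,h_4): lcm = u²v. S = ½uv² - ½u² + 65/8uv + 245/48v² + ⅚u - 5/12v.
  leading term uv²: subtract (-⅛u)·f_1 from ½uv² - ½u² + 65/8uv + 245/48v² + ⅚u - 5/12v → -¾u² + 31/4uv + 245/48v² + 10/3u - 5/12v
  leading term u²: subtract (-3/2)·h_4 from -¾u² + 31/4uv + 245/48v² + 10/3u - 5/12v → 31/4uv + 245/48v² - 313/96u - 815/192v + 5/16
  leading term uv: subtract (-31/24)·f_2 from 31/4uv + 245/48v² - 313/96u - 815/192v + 5/16 → 59/48v² + 59/96u + 59/64v - 295/48
  leading term v²: subtract (-59/192)·f_1 from 59/48v² + 59/96u + 59/64v - 295/48 → 0
  remainder 0.

S(f_3,h_4): lcm = u²v. S = 211/24uv + 245/48v² + 2u - 5/12v.
  leading term uv: subtract (-211/144)·f_2 from 211/24uv + 245/48v² + 2u - 5/12v → 17/24v² + 307/48u + 49/9v - 1055/144
  leading term v²: subtract (-17/96)·f_1 from 17/24v² + 307/48u + 49/9v - 1055/144 → 145/24u + 1415/288v - 545/144
  leading term u: subtract (-145)·h_5 from 145/24u + 1415/288v - 545/144 → 57095/288v - 57095/144
  leading term v: subtract (-95/12)·h_6 from 57095/288v - 57095/144 → 0
  remainder 0.

S(f_1,h_5): leading monomials are coprime, so the S-polynomial reduces to 0 (Buchberger's first criterion).
S(f_2,h_5): lcm = uv. S = 65/2v² - ½u - 197/3v + ⅚.
  leading term v²: subtract (-65/8)·f_1 from 65/2v² - ½u - 197/3v + ⅚ → -67/4u - 2161/24v + 490/3
  leading term u: subtract (402)·h_5 from -67/4u - 2161/24v + 490/3 → -15025/24v + 15025/12
  leading term v: subtract (25)·h_6 from -15025/24v + 15025/12 → 0
  remainder 0.

S(f_3,h_5): lcm = uv. S = 32v² - 65v + 2.
  leading term v²: subtract (-8)·f_1 from 32v² - 65v + 2 → -16u - 89v + 162
  leading term u: subtract (384)·h_5 from -16u - 89v + 162 → -601v + 1202
  leading term v: subtract (24)·h_6 from -601v + 1202 → 0
  remainder 0.

S(h_4,h_5): lcm = u². S = 32uv - 1771/24u - 245/48v + 5/12.
  leading term uv: subtract (-16/3)·f_2 from 32uv - 1771/24u - 245/48v + 5/12 → -16v² - 1387/24u + 779/48v - 105/4
  leading term v²: subtract (4)·f_1 from -16v² - 1387/24u + 779/48v - 105/4 → -1195/24u + 1355/48v - 425/4
  leading term u: subtract (1195)·h_5 from -1195/24u + 1355/48v - 425/4 → -75125/48v + 75125/24
  leading term v: subtract (125/2)·h_6 from -75125/48v + 75125/24 → 0
  remainder 0.

S(f_1,h_6): lcm = v². S = ½u + 11/4v - 5.
  leading term u: subtract (-12)·h_5 from ½u + 11/4v - 5 → 75/4v - 75/2
  leading term v: subtract (-450/601)·h_6 from 75/4v - 75/2 → 0
  remainder 0.

S(f_2,h_6): lcm = uv. S = ½v² + 3/2u - ⅔v + ⅚.
  leading term v²: subtract (-⅛)·f_1 from ½v² + 3/2u - ⅔v + ⅚ → 5/4u - 25/24v + 10/3
  leading term u: subtract (-30)·h_5 from 5/4u - 25/24v + 10/3 → 935/24v - 935/12
  leading term v: subtract (-935/601)·h_6 from 935/24v - 935/12 → 0
  remainder 0.

S(f_3,h_6): lcm = uv. S = 2u + 2.
  leading term u: subtract (-48)·h_5 from 2u + 2 → 64v - 128
  leading term v: subtract (-1536/601)·h_6 from 64v - 128 → 0
  remainder 0.

S(h_4,h_6): leading monomials are coprime, so the S-polynomial reduces to 0 (Buchberger's first criterion).
S(h_5,h_6): leading monomials are coprime, so the S-polynomial reduces to 0 (Buchberger's first criterion).
Every S-polynomial of the final basis reduces to 0, so we have a Gröbner basis.
Inter-reduce: drop elements whose leading term is divisible by another's, tail-reduce, and make monic.
Reduced Gröbner basis: {u + 1, v - 2}.
Label its elements g_1 = u + 1, g_2 = v - 2.

Reduce p = 7v² - 28 modulo G:
  leading term v²: subtract (7v)·g_2 from 7v² - 28 → 14v - 28
  leading term v: subtract (14)·g_2 from 14v - 28 → 0
  normal form = 0.
Since the normal form is 0, p ∈ I.

7v² - 28 lies in I (it reduces to 0).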